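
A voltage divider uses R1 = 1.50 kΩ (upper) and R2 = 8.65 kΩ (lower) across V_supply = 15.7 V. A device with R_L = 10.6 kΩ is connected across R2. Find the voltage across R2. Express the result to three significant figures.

V_out ≈ 11.9 V

R2 ‖ R_L = (8.65 × 10.6)/(8.65 + 10.6) = 4.763 kΩ.
Then V_out = V_supply · R2'/(R1 + R2') = 15.7 × 4.763/6.263 = 11.94 V.
(Unloaded it would be 13.4 V; the load pulls it down.)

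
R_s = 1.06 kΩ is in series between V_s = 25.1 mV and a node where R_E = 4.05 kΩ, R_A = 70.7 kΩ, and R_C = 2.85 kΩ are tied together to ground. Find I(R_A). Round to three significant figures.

Equivalent of the parallel group: R_p = 1.634 kΩ.
V_A by voltage divider: V_A = 25.1 × 1.634/(1.06 + 1.634) = 15.22 mV.
I(R_A) = V_A / R_A = 15.22/70.7 = 0.2153 µA.

I ≈ 0.215 µA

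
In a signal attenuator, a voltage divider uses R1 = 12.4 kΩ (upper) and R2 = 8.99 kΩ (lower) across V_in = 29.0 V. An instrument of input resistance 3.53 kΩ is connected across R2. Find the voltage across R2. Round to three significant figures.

First combine the lower leg with the load: R2 ‖ R_L = 2.535 kΩ.
Now apply the divider: V_out = 29.0 × 0.1697 = 4.922 V.

V_out ≈ 4.92 V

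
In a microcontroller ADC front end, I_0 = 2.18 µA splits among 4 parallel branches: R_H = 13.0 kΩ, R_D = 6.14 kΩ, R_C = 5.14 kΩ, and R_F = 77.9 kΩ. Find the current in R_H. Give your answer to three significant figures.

Total conductance ΣG = 1/13.0 + 1/6.14 + 1/5.14 + 1/77.9 = 0.4472 (units of 1/kΩ).
By the current-divider rule, I = I_0 · G_k/ΣG = 2.18 × 0.1720 = 0.3750 µA.

I ≈ 0.375 µA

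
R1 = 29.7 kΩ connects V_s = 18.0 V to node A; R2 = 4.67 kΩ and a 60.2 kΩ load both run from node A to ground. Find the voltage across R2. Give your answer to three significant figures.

The load sits in parallel with R2, giving an effective lower resistance R2' = R2·R_L/(R2+R_L) = 4.334 kΩ.
Voltage divider with the loaded lower leg: V_out = 18.0 × 4.334/(29.7 + 4.334) = 18.0 × 0.1273 = 2.292 V.
(Unloaded it would be 2.45 V; the load pulls it down.)

V_out ≈ 2.29 V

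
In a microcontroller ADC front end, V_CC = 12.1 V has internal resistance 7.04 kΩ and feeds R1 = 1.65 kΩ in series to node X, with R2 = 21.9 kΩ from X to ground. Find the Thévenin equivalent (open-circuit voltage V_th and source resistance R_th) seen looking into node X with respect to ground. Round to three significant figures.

V_th ≈ 8.66 V, R_th ≈ 6.22 kΩ

R1' = 7.04 + 1.65 = 8.690 kΩ (source resistance + R1).
Open-circuit (no load on X): V_th = V_CC · R2/(R1' + R2) = 12.1 × 21.9/(8.690 + 21.9) = 8.663 V.
With V_CC suppressed (replaced by a short), R_th = R1' ‖ R2 = (8.690 × 21.9)/(8.690 + 21.9) = 6.221 kΩ.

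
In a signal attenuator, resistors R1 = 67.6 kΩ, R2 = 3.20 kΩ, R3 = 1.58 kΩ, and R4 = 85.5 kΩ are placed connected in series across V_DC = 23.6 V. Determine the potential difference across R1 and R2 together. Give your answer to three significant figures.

Series total: ΣR = 67.6 + 3.20 + 1.58 + 85.5 = 157.9 kΩ.
R_{R1..R2} = 67.6 + 3.20 = 70.80 kΩ.
V = V_DC · R/ΣR = 23.6 × 0.4484 = 10.58 V.

V ≈ 10.6 V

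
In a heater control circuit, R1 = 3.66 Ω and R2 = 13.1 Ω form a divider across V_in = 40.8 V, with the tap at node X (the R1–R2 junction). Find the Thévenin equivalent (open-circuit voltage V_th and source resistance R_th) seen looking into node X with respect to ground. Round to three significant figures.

V_th ≈ 31.9 V, R_th ≈ 2.86 Ω

V_th is the unloaded tap voltage: V_in · R2/(R1+R2) = 40.8 × 0.7816 = 31.89 V.
With V_in suppressed (replaced by a short), R_th = R1 ‖ R2 = (3.660 × 13.1)/(3.660 + 13.1) = 2.861 Ω.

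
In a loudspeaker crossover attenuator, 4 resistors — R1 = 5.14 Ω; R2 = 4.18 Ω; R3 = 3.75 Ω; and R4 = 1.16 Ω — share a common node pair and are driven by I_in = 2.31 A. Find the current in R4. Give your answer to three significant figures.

Total conductance ΣG = 1/5.14 + 1/4.18 + 1/3.75 + 1/1.16 = 1.563 (units of 1/Ω).
R4 takes the fraction G_k/ΣG = 0.8621/1.563 = 0.5517, so I = 2.31 × 0.5517 = 1.274 A.

I ≈ 1.27 A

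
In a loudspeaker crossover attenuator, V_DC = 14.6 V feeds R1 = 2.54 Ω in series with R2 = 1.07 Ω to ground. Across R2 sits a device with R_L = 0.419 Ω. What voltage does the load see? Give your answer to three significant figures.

V_out ≈ 1.55 V

The load sits in parallel with R2, giving an effective lower resistance R2' = R2·R_L/(R2+R_L) = 0.3011 Ω.
Then V_out = V_DC · R2'/(R1 + R2') = 14.6 × 0.3011/2.841 = 1.547 V.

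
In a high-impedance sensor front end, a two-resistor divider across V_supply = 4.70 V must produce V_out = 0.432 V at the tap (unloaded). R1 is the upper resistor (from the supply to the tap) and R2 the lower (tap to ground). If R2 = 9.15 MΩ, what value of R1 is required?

Required fraction k = V_out/V_supply = 0.09191.
Rearranging, R1 = R2·(1−k)/k = 9.15 × 9.880 = 90.40 MΩ.

R1 ≈ 90.4 MΩ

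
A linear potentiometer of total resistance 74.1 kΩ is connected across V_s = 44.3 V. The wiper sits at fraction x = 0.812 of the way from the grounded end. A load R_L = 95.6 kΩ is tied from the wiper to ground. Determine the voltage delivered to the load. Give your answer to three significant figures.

V_out ≈ 32.2 V

The pot divides into 13.93 kΩ above the wiper and 60.17 kΩ below.
Lower segment in parallel with the load: 60.17 ‖ 95.6 = 36.93 kΩ.
V_out = 44.3 × 36.93/(13.93 + 36.93) = 32.17 V.
(Unloaded: V_out = x·V_s = 36.0 V.)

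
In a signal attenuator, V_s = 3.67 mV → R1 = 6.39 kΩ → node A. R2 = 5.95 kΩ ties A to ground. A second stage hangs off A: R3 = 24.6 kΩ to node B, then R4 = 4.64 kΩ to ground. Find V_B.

Looking into the second stage from A: R3 + R4 = 29.24 kΩ appears in parallel with R2.
Effective lower resistance at A: R2 ‖ 29.24 = 4.944 kΩ.
So V_A = 3.67 × 0.4362 = 1.601 mV.
Stage 2 is unloaded, so V_B = V_A · R4/(R3+R4) = 1.601 × 4.64/29.24 = 0.2540 mV.

V_B ≈ 0.254 mV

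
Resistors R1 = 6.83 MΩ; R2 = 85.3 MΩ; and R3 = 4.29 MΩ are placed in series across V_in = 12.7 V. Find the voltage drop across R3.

V ≈ 0.565 V

ΣR = 6.83 + 85.3 + 4.29 = 96.42 MΩ.
Voltage divider: V = V_in · (4.290 / 96.42) = 12.7 × 0.04449 = 0.5651 V.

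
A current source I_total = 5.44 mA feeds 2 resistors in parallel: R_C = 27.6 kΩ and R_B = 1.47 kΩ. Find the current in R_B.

I ≈ 5.16 mA

For two parallel branches, I_k = I_total · (other R)/(sum of R).
I(R_B) = 5.44 × 27.6/(27.6 + 1.47) = 5.44 × 0.9494 = 5.165 mA.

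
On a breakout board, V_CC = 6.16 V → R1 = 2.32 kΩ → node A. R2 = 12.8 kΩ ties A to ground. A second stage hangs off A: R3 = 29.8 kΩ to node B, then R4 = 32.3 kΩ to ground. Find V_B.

V_B ≈ 2.63 V

Node A sees R2 in parallel with the series input of stage 2, R3 + R4 = 62.10 kΩ.
R2 ‖ (R3+R4) = 10.61 kΩ.
First divider: V_A = V_CC · 10.61/(2.32 + 10.61) = 5.055 V.
Stage 2 is unloaded, so V_B = V_A · R4/(R3+R4) = 5.055 × 32.3/62.10 = 2.629 V.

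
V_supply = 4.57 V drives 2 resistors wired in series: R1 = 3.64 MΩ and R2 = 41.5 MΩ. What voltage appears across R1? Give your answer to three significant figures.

Total series resistance ΣR = 3.64 + 41.5 = 45.14 MΩ.
Voltage divider: V = V_supply · (3.640 / 45.14) = 4.57 × 0.08064 = 0.3685 V.

V ≈ 0.369 V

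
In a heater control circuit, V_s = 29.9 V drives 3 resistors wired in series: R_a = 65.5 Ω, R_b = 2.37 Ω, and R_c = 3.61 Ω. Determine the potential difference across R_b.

Total series resistance ΣR = 65.5 + 2.37 + 3.61 = 71.48 Ω.
By the voltage-divider rule, V = 29.9 × 2.370/71.48 = 0.9914 V.

V ≈ 0.991 V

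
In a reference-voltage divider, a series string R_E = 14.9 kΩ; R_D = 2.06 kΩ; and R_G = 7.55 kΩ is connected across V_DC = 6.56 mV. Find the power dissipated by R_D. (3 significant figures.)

The common current is I = 6.56/24.51 = 0.2676 µA.
P(R_D) = I²·R_D = (0.2676)² × 2.06 = 0.1476 nW.

P ≈ 0.148 nW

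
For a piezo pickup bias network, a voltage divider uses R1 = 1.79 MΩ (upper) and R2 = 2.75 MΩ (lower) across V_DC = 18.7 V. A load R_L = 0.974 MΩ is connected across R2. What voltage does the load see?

First combine the lower leg with the load: R2 ‖ R_L = 0.7193 MΩ.
Now apply the divider: V_out = 18.7 × 0.2866 = 5.360 V.
(Unloaded it would be 11.3 V; the load pulls it down.)

V_out ≈ 5.36 V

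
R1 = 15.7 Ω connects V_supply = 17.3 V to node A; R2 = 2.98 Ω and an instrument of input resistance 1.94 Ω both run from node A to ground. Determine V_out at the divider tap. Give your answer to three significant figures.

R2 ‖ R_L = (2.98 × 1.94)/(2.98 + 1.94) = 1.175 Ω.
Now apply the divider: V_out = 17.3 × 0.06963 = 1.205 V.

V_out ≈ 1.20 V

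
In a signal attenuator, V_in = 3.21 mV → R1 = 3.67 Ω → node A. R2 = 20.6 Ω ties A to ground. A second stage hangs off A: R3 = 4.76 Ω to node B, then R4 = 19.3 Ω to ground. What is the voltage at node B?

The second stage (R3 + R4 = 24.06 Ω) loads node A in parallel with R2.
Effective lower resistance at A: R2 ‖ 24.06 = 11.10 Ω.
V_A = 3.21 × 11.10/(3.67 + 11.10) = 2.412 mV.
V_B = V_A × 0.8022 = 1.935 mV.

V_B ≈ 1.94 mV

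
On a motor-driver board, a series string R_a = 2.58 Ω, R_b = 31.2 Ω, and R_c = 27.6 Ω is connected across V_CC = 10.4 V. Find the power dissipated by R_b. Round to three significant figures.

P ≈ 0.896 W

The common current is I = 10.4/61.38 = 0.1694 A.
P(R_b) = I²·R_b = (0.1694)² × 31.2 = 0.8957 W.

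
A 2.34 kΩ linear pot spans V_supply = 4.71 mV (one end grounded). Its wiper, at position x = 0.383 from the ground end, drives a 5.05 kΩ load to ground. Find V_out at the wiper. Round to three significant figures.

Split the track: R_lower = x·R_p = 0.8962 kΩ, R_upper = (1−x)·R_p = 1.444 kΩ.
R_L loads the lower segment: effective lower R = 0.7611 kΩ.
V_out = 4.71 × 0.7611/(1.444 + 0.7611) = 1.626 mV.

V_out ≈ 1.63 mV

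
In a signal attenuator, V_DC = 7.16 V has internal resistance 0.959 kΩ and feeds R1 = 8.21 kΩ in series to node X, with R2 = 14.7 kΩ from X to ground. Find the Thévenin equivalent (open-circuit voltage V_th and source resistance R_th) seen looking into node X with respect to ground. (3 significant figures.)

V_th ≈ 4.41 V, R_th ≈ 5.65 kΩ

R1' = 0.959 + 8.21 = 9.169 kΩ (source resistance + R1).
Open-circuit (no load on X): V_th = V_DC · R2/(R1' + R2) = 7.16 × 14.7/(9.169 + 14.7) = 4.410 V.
Looking into X with the source shorted: R_th = R1'·R2/(R1'+R2) = 9.169 × 14.7/23.87 = 5.647 kΩ.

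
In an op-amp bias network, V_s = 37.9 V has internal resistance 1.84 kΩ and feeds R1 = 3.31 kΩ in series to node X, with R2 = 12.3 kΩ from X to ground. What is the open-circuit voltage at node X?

V_th ≈ 26.7 V

R1' = 1.84 + 3.31 = 5.150 kΩ (source resistance + R1).
V_th is the unloaded tap voltage: V_s · R2/(R1'+R2) = 37.9 × 0.7049 = 26.71 V.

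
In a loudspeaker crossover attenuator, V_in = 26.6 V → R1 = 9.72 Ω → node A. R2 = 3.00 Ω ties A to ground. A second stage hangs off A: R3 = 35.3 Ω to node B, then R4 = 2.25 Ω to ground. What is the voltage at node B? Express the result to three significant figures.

Node A sees R2 in parallel with the series input of stage 2, R3 + R4 = 37.55 Ω.
Effective lower resistance at A: R2 ‖ 37.55 = 2.778 Ω.
First divider: V_A = V_in · 2.778/(9.72 + 2.778) = 5.913 V.
Stage 2 is unloaded, so V_B = V_A · R4/(R3+R4) = 5.913 × 2.25/37.55 = 0.3543 V.

V_B ≈ 0.354 V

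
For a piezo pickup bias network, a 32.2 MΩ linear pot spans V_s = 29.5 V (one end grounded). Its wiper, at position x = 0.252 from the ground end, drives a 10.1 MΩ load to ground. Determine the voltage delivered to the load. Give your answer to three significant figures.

V_out ≈ 4.64 V

Split the track: R_lower = x·R_p = 8.114 MΩ, R_upper = (1−x)·R_p = 24.09 MΩ.
(x·R_p) ‖ R_L = 4.499 MΩ.
Then V_out = V_s · 4.499/(24.09 + 4.499) = 4.643 V.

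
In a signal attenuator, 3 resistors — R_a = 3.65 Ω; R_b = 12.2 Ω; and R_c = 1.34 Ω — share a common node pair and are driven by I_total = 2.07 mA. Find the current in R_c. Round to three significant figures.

I ≈ 1.40 mA

ΣG = 1/3.65 + 1/12.2 + 1/1.34 = 1.102.
Current divider: I(R_c) = I_total · G_k/ΣG = 2.07 × (0.7463/1.102) = 2.07 × 0.6771 = 1.402 mA.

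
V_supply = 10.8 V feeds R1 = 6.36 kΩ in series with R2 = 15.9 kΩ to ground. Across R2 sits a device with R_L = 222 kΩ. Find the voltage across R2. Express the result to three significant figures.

V_out ≈ 7.56 V

R2 ‖ R_L = (15.9 × 222)/(15.9 + 222) = 14.84 kΩ.
Then V_out = V_supply · R2'/(R1 + R2') = 10.8 × 14.84/21.20 = 7.560 V.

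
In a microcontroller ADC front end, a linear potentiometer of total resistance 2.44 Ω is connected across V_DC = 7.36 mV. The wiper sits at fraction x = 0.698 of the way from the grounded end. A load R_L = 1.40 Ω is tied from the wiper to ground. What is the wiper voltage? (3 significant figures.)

The pot divides into 0.7369 Ω above the wiper and 1.703 Ω below.
Lower segment in parallel with the load: 1.703 ‖ 1.40 = 0.7684 Ω.
Then V_out = V_DC · 0.7684/(0.7369 + 0.7684) = 3.757 mV.

V_out ≈ 3.76 mV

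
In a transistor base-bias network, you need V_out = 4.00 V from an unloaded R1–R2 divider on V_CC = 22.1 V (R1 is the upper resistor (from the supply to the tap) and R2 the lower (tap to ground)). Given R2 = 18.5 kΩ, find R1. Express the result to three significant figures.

V_out/V_CC = R2/(R1+R2) = 0.1810.
Rearranging, R1 = R2·(1−k)/k = 18.5 × 4.525 = 83.71 kΩ.

R1 ≈ 83.7 kΩ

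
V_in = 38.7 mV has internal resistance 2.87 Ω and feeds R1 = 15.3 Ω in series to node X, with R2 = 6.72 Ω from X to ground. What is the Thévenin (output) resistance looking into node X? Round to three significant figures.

R1' = 2.87 + 15.3 = 18.17 Ω (source resistance + R1).
Looking into X with the source shorted: R_th = R1'·R2/(R1'+R2) = 18.17 × 6.72/24.89 = 4.906 Ω.

R_th ≈ 4.91 Ω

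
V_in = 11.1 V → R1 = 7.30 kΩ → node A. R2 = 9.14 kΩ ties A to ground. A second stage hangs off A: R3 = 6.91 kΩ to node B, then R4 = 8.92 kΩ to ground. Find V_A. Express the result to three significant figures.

The second stage (R3 + R4 = 15.83 kΩ) loads node A in parallel with R2.
R2 ‖ (R3+R4) = 5.794 kΩ.
So V_A = 11.1 × 0.4425 = 4.912 V.

V_A ≈ 4.91 V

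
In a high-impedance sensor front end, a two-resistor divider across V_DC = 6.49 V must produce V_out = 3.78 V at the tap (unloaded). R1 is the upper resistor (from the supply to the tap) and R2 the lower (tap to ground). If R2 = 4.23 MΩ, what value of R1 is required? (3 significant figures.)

V_out/V_DC = R2/(R1+R2) = 0.5824.
Rearranging, R1 = R2·(1−k)/k = 4.23 × 0.7169 = 3.033 MΩ.

R1 ≈ 3.03 MΩ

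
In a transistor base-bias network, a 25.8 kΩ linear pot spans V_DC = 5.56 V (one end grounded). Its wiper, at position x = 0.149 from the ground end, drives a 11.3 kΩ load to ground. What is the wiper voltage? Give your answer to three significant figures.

The pot divides into 21.96 kΩ above the wiper and 3.844 kΩ below.
(x·R_p) ‖ R_L = 2.868 kΩ.
Then V_out = V_DC · 2.868/(21.96 + 2.868) = 0.6424 V.
(Unloaded: V_out = x·V_DC = 0.828 V.)

V_out ≈ 0.642 V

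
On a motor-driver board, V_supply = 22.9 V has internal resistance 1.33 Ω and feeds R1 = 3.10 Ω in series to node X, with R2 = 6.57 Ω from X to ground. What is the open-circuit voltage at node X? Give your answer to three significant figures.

V_th ≈ 13.7 V

R1' = 1.33 + 3.10 = 4.430 Ω (source resistance + R1).
With X open, the divider is unloaded: V_th = 22.9 × 6.57/11.00 = 13.68 V.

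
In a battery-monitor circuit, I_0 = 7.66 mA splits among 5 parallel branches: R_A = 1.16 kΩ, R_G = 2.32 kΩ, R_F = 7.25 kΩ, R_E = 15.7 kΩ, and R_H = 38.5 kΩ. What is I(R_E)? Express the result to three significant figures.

Conductances: ΣG = 1/1.16 + 1/2.32 + 1/7.25 + 1/15.7 + 1/38.5 = 1.521 (1/kΩ).
R_E takes the fraction G_k/ΣG = 0.06369/1.521 = 0.04188, so I = 7.66 × 0.04188 = 0.3208 mA.

I ≈ 0.321 mA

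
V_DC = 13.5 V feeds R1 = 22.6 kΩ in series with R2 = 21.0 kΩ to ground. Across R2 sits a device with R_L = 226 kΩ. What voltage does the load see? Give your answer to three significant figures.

R2 ‖ R_L = (21.0 × 226)/(21.0 + 226) = 19.21 kΩ.
Voltage divider with the loaded lower leg: V_out = 13.5 × 19.21/(22.6 + 19.21) = 13.5 × 0.4595 = 6.204 V.
(Unloaded it would be 6.50 V; the load pulls it down.)

V_out ≈ 6.20 V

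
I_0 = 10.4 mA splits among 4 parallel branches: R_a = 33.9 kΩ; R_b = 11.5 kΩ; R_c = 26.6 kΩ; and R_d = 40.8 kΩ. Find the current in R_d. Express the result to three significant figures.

Total conductance ΣG = 1/33.9 + 1/11.5 + 1/26.6 + 1/40.8 = 0.1786 (units of 1/kΩ).
R_d takes the fraction G_k/ΣG = 0.02451/0.1786 = 0.1373, so I = 10.4 × 0.1373 = 1.428 mA.

I ≈ 1.43 mA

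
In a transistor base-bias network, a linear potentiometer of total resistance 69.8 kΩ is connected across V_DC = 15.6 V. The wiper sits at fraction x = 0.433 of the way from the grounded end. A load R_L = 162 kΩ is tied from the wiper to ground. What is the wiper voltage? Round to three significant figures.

Lower segment x·R_p = 30.22 kΩ; upper segment (1−x)·R_p = 39.58 kΩ.
Lower segment in parallel with the load: 30.22 ‖ 162 = 25.47 kΩ.
Loaded-divider output: V_out = 15.6 × 0.3916 = 6.109 V.

V_out ≈ 6.11 V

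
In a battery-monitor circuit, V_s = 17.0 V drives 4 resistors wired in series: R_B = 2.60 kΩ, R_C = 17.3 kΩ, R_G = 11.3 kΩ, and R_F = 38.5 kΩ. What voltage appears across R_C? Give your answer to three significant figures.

V ≈ 4.22 V

Series total: ΣR = 2.60 + 17.3 + 11.3 + 38.5 = 69.70 kΩ.
V = V_s · R/ΣR = 17.0 × 0.2482 = 4.220 V.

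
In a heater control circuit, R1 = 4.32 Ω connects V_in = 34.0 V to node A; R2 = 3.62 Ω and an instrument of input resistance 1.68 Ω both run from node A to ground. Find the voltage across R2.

The load sits in parallel with R2, giving an effective lower resistance R2' = R2·R_L/(R2+R_L) = 1.147 Ω.
Voltage divider with the loaded lower leg: V_out = 34.0 × 1.147/(4.32 + 1.147) = 34.0 × 0.2099 = 7.136 V.
(Unloaded it would be 15.5 V; the load pulls it down.)

V_out ≈ 7.14 V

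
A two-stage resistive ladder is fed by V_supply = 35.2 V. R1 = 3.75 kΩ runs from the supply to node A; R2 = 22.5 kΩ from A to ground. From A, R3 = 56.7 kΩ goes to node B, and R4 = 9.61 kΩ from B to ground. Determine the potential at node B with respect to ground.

Looking into the second stage from A: R3 + R4 = 66.31 kΩ appears in parallel with R2.
R2 ‖ (R3+R4) = 16.80 kΩ.
First divider: V_A = V_supply · 16.80/(3.75 + 16.80) = 28.78 V.
Then the unloaded second divider: V_B = V_A × R4/(R3+R4) = 28.78 × 0.1449 = 4.170 V.

V_B ≈ 4.17 V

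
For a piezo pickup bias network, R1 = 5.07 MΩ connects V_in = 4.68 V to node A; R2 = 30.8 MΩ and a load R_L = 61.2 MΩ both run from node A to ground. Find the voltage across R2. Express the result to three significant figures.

V_out ≈ 3.75 V

First combine the lower leg with the load: R2 ‖ R_L = 20.49 MΩ.
Voltage divider with the loaded lower leg: V_out = 4.68 × 20.49/(5.07 + 20.49) = 4.68 × 0.8016 = 3.752 V.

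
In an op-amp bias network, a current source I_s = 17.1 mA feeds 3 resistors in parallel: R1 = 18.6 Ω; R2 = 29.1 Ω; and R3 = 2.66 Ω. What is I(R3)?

I ≈ 13.9 mA

Total conductance ΣG = 1/18.6 + 1/29.1 + 1/2.66 = 0.4641 (units of 1/Ω).
R3 takes the fraction G_k/ΣG = 0.3759/0.4641 = 0.8101, so I = 17.1 × 0.8101 = 13.85 mA.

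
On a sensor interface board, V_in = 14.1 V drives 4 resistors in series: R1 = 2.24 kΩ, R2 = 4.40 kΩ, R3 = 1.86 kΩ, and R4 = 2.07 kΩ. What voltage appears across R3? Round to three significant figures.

Total series resistance ΣR = 2.24 + 4.40 + 1.86 + 2.07 = 10.57 kΩ.
V = V_in · R/ΣR = 14.1 × 0.1760 = 2.481 V.

V ≈ 2.48 V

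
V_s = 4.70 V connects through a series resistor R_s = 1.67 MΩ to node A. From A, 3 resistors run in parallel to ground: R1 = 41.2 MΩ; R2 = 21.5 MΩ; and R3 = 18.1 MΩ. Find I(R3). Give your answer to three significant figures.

Equivalent of the parallel group: R_p = 7.934 MΩ.
V_A = 4.70 × 7.934/9.604 = 3.883 V.
I(R3) = V_A / R3 = 3.883/18.1 = 0.2145 µA.

I ≈ 0.215 µA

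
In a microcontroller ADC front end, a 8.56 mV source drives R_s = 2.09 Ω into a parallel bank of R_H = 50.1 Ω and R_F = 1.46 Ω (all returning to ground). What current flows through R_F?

I ≈ 2.37 mA

Equivalent of the parallel group: R_p = 1.419 Ω.
V_A = 8.56 × 1.419/3.509 = 3.461 mV.
I(R_F) = V_A / R_F = 3.461/1.46 = 2.371 mA.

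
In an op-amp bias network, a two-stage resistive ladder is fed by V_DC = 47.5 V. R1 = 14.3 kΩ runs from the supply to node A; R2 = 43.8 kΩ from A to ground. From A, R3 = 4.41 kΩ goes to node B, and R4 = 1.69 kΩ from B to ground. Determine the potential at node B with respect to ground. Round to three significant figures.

V_B ≈ 3.59 V

Looking into the second stage from A: R3 + R4 = 6.100 kΩ appears in parallel with R2.
R2 ‖ (R3+R4) = 5.354 kΩ.
V_A = 47.5 × 5.354/(14.3 + 5.354) = 12.94 V.
Stage 2 is unloaded, so V_B = V_A · R4/(R3+R4) = 12.94 × 1.69/6.100 = 3.585 V.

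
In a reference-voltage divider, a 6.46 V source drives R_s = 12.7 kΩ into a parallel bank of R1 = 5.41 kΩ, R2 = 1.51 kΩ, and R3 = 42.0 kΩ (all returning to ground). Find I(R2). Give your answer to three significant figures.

I ≈ 0.355 mA

Combine the parallel branches: R_p = (1/5.41 + 1/1.51 + 1/42.0)⁻¹ = 1.148 kΩ.
V_A = 6.46 × 1.148/13.85 = 0.5356 V.
Branch current I = V_A/R2 = 0.5356/1.51 = 0.3547 mA.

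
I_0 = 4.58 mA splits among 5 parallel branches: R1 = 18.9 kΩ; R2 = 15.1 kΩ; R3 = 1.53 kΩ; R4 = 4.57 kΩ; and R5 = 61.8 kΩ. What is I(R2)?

Conductances: ΣG = 1/18.9 + 1/15.1 + 1/1.53 + 1/4.57 + 1/61.8 = 1.008 (1/kΩ).
By the current-divider rule, I = I_0 · G_k/ΣG = 4.58 × 0.06572 = 0.3010 mA.

I ≈ 0.301 mA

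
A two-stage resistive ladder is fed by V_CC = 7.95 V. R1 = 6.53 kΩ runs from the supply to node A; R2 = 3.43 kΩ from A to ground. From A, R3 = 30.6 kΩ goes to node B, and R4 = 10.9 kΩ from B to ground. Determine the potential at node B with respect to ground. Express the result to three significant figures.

Looking into the second stage from A: R3 + R4 = 41.50 kΩ appears in parallel with R2.
Effective lower resistance at A: R2 ‖ 41.50 = 3.168 kΩ.
First divider: V_A = V_CC · 3.168/(6.53 + 3.168) = 2.597 V.
Then the unloaded second divider: V_B = V_A × R4/(R3+R4) = 2.597 × 0.2627 = 0.6821 V.

V_B ≈ 0.682 V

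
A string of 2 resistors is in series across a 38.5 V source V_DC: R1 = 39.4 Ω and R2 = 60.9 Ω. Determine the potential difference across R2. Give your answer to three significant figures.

ΣR = 39.4 + 60.9 = 100.3 Ω.
By the voltage-divider rule, V = 38.5 × 60.90/100.3 = 23.38 V.

V ≈ 23.4 V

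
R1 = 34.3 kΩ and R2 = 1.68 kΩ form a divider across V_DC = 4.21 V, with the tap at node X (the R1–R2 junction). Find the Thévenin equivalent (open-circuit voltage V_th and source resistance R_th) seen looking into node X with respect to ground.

V_th ≈ 0.197 V, R_th ≈ 1.60 kΩ

With X open, the divider is unloaded: V_th = 4.21 × 1.68/35.98 = 0.1966 V.
With V_DC suppressed (replaced by a short), R_th = R1 ‖ R2 = (34.30 × 1.68)/(34.30 + 1.68) = 1.602 kΩ.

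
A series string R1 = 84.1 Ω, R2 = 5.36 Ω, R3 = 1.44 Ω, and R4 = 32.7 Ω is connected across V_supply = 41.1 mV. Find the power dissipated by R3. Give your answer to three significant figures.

P ≈ 0.159 µW

ΣR = 123.6 Ω → I = 41.1/123.6 = 0.3325 mA.
P = I²R = 0.1106 × 1.44 = 0.1592 µW.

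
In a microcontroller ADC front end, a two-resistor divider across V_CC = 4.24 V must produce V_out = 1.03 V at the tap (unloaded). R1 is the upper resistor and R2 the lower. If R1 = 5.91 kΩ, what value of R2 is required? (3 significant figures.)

R2 ≈ 1.90 kΩ

The divider ratio is R2/(R1+R2) = 1.03/4.24 = 0.2429.
Rearranging, R2 = R1·k/(1−k) = 5.91 × 0.3209 = 1.896 kΩ.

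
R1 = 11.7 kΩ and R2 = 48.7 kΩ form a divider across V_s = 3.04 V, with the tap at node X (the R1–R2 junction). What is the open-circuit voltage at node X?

V_th is the unloaded tap voltage: V_s · R2/(R1+R2) = 3.04 × 0.8063 = 2.451 V.

V_th ≈ 2.45 V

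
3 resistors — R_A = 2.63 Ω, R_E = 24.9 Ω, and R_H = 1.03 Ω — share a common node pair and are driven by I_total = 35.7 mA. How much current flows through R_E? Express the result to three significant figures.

ΣG = 1/2.63 + 1/24.9 + 1/1.03 = 1.391.
Current divider: I(R_E) = I_total · G_k/ΣG = 35.7 × (0.04016/1.391) = 35.7 × 0.02887 = 1.031 mA.

I ≈ 1.03 mA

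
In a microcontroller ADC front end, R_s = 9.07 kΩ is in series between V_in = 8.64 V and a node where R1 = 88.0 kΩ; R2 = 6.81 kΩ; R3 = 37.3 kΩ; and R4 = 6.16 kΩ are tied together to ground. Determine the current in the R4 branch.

Parallel bank: R_p = 1/(1/88.0 + 1/6.81 + 1/37.3 + 1/6.16) = 2.879 kΩ.
Node voltage V_A = V_in · R_p/(R_s + R_p) = 8.64 × 0.2409 = 2.082 V.
I(R4) = V_A / R4 = 2.082/6.16 = 0.3379 mA.
(Equivalently: I_total = 0.7231 mA, then current-divider fraction G_k/ΣG = 0.4674.)

I ≈ 0.338 mA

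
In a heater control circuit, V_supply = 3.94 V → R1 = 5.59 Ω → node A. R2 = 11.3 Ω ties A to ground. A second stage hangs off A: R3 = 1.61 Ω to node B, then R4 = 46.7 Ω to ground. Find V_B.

V_B ≈ 2.37 V

The second stage (R3 + R4 = 48.31 Ω) loads node A in parallel with R2.
R2 ‖ (R3+R4) = 9.158 Ω.
First divider: V_A = V_supply · 9.158/(5.59 + 9.158) = 2.447 V.
Stage 2 is unloaded, so V_B = V_A · R4/(R3+R4) = 2.447 × 46.7/48.31 = 2.365 V.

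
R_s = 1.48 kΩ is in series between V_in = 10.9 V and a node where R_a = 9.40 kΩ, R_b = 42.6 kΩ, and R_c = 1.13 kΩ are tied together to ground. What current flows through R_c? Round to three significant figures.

I ≈ 3.86 mA

Combine the parallel branches: R_p = (1/9.40 + 1/42.6 + 1/1.13)⁻¹ = 0.9854 kΩ.
Node voltage V_A = V_in · R_p/(R_s + R_p) = 10.9 × 0.3997 = 4.357 V.
Branch current I = V_A/R_c = 4.357/1.13 = 3.855 mA.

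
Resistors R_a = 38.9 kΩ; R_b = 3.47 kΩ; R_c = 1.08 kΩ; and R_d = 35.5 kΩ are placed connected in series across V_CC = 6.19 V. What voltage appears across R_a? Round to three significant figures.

V ≈ 3.05 V

Total series resistance ΣR = 38.9 + 3.47 + 1.08 + 35.5 = 78.95 kΩ.
V = V_CC · R/ΣR = 6.19 × 0.4927 = 3.050 V.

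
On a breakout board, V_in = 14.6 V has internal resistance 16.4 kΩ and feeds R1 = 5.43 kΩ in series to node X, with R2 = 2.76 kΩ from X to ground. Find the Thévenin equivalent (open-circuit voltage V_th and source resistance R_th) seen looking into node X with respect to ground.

R1' = 16.4 + 5.43 = 21.83 kΩ (source resistance + R1).
Open-circuit (no load on X): V_th = V_in · R2/(R1' + R2) = 14.6 × 2.76/(21.83 + 2.76) = 1.639 V.
Looking into X with the source shorted: R_th = R1'·R2/(R1'+R2) = 21.83 × 2.76/24.59 = 2.450 kΩ.

V_th ≈ 1.64 V, R_th ≈ 2.45 kΩ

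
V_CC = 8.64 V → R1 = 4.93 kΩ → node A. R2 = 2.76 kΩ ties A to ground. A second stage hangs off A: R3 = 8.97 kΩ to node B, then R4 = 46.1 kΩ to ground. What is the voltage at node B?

Looking into the second stage from A: R3 + R4 = 55.07 kΩ appears in parallel with R2.
Effective lower resistance at A: R2 ‖ 55.07 = 2.628 kΩ.
First divider: V_A = V_CC · 2.628/(4.93 + 2.628) = 3.004 V.
Then the unloaded second divider: V_B = V_A × R4/(R3+R4) = 3.004 × 0.8371 = 2.515 V.

V_B ≈ 2.52 V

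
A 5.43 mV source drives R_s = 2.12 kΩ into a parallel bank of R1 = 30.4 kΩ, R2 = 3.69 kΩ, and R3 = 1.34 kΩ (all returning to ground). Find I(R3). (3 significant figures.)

I ≈ 1.26 µA

Combine the parallel branches: R_p = (1/30.4 + 1/3.69 + 1/1.34)⁻¹ = 0.9522 kΩ.
V_A = 5.43 × 0.9522/3.072 = 1.683 mV.
Branch current I = V_A/R3 = 1.683/1.34 = 1.256 µA.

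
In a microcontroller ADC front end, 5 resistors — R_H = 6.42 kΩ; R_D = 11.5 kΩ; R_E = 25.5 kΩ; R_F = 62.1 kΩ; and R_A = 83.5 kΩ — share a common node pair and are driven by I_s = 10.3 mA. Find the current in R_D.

Conductances: ΣG = 1/6.42 + 1/11.5 + 1/25.5 + 1/62.1 + 1/83.5 = 0.3100 (1/kΩ).
By the current-divider rule, I = I_s · G_k/ΣG = 10.3 × 0.2805 = 2.889 mA.

I ≈ 2.89 mA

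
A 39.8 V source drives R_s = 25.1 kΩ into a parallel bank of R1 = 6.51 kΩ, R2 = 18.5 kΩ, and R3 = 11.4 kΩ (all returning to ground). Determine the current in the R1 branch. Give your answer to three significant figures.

I ≈ 0.727 mA

Equivalent of the parallel group: R_p = 3.385 kΩ.
V_A = 39.8 × 3.385/28.49 = 4.730 V.
Branch current I = V_A/R1 = 4.730/6.51 = 0.7266 mA.
(Check via current divider: I_total = 1.397 mA; share G_k/ΣG = 0.5200 → same result.)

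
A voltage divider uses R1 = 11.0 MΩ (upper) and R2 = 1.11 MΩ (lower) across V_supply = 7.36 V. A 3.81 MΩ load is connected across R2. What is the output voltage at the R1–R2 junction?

The load sits in parallel with R2, giving an effective lower resistance R2' = R2·R_L/(R2+R_L) = 0.8596 MΩ.
Now apply the divider: V_out = 7.36 × 0.07248 = 0.5334 V.

V_out ≈ 0.533 V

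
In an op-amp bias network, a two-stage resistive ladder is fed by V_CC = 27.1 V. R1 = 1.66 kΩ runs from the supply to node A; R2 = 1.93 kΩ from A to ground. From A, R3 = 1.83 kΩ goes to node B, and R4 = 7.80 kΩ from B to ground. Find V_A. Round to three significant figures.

V_A ≈ 13.3 V

Node A sees R2 in parallel with the series input of stage 2, R3 + R4 = 9.630 kΩ.
Effective lower resistance at A: R2 ‖ 9.630 = 1.608 kΩ.
First divider: V_A = V_CC · 1.608/(1.66 + 1.608) = 13.33 V.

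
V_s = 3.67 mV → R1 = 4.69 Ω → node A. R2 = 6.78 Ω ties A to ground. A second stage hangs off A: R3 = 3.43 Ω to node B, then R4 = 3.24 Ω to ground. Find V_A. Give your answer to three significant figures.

V_A ≈ 1.53 mV

The second stage (R3 + R4 = 6.670 Ω) loads node A in parallel with R2.
R2 ‖ (R3+R4) = 3.362 Ω.
V_A = 3.67 × 3.362/(4.69 + 3.362) = 1.532 mV.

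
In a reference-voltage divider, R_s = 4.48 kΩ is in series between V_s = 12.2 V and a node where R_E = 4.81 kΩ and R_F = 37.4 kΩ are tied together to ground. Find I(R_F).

Combine the parallel branches: R_p = (1/4.81 + 1/37.4)⁻¹ = 4.262 kΩ.
V_A by voltage divider: V_A = 12.2 × 4.262/(4.48 + 4.262) = 5.948 V.
I(R_F) = V_A / R_F = 5.948/37.4 = 0.1590 mA.

I ≈ 0.159 mA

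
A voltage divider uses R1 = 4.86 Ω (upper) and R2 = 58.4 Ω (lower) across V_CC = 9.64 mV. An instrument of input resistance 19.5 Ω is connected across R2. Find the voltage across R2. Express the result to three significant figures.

V_out ≈ 7.23 mV

R2 ‖ R_L = (58.4 × 19.5)/(58.4 + 19.5) = 14.62 Ω.
Voltage divider with the loaded lower leg: V_out = 9.64 × 14.62/(4.86 + 14.62) = 9.64 × 0.7505 = 7.235 mV.
(Unloaded it would be 8.90 mV; the load pulls it down.)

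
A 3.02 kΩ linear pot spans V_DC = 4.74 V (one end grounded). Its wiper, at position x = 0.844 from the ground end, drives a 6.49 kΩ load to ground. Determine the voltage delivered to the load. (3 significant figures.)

V_out ≈ 3.77 V

The pot divides into 0.4711 kΩ above the wiper and 2.549 kΩ below.
(x·R_p) ‖ R_L = 1.830 kΩ.
V_out = 4.74 × 1.830/(0.4711 + 1.830) = 3.770 V.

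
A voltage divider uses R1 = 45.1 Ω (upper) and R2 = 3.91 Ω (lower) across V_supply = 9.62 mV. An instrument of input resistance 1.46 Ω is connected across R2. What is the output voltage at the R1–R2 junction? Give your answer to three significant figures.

V_out ≈ 0.222 mV

R2 ‖ R_L = (3.91 × 1.46)/(3.91 + 1.46) = 1.063 Ω.
Voltage divider with the loaded lower leg: V_out = 9.62 × 1.063/(45.1 + 1.063) = 9.62 × 0.02303 = 0.2215 mV.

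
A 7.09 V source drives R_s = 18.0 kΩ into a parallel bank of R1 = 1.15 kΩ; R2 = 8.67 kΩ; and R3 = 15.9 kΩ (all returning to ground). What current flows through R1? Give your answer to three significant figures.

Equivalent of the parallel group: R_p = 0.9544 kΩ.
Node voltage V_A = V_CC · R_p/(R_s + R_p) = 7.09 × 0.05035 = 0.3570 V.
Branch current I = V_A/R1 = 0.3570/1.15 = 0.3104 mA.

I ≈ 0.310 mA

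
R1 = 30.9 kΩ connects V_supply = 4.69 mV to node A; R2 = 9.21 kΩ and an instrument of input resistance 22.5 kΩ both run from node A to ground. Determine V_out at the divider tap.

The load sits in parallel with R2, giving an effective lower resistance R2' = R2·R_L/(R2+R_L) = 6.535 kΩ.
Voltage divider with the loaded lower leg: V_out = 4.69 × 6.535/(30.9 + 6.535) = 4.69 × 0.1746 = 0.8187 mV.

V_out ≈ 0.819 mV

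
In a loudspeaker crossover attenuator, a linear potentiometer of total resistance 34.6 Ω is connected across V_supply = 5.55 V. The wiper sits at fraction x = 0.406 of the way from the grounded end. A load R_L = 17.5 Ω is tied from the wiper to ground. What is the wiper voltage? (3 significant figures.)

V_out ≈ 1.53 V

The pot divides into 20.55 Ω above the wiper and 14.05 Ω below.
R_L loads the lower segment: effective lower R = 7.792 Ω.
Then V_out = V_supply · 7.792/(20.55 + 7.792) = 1.526 V.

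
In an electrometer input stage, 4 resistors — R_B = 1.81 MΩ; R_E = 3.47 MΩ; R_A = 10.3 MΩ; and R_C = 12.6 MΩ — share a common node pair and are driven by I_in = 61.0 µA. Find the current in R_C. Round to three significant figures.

ΣG = 1/1.81 + 1/3.47 + 1/10.3 + 1/12.6 = 1.017.
Current divider: I(R_C) = I_in · G_k/ΣG = 61.0 × (0.07937/1.017) = 61.0 × 0.07803 = 4.760 µA.

I ≈ 4.76 µA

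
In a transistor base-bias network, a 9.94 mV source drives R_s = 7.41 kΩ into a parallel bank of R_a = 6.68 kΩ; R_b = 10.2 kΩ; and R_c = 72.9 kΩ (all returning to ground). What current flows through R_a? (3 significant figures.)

Combine the parallel branches: R_p = (1/6.68 + 1/10.2 + 1/72.9)⁻¹ = 3.825 kΩ.
V_A by voltage divider: V_A = 9.94 × 3.825/(7.41 + 3.825) = 3.384 mV.
I(R_a) = V_A / R_a = 3.384/6.68 = 0.5066 µA.
(Check via current divider: I_total = 0.8848 µA; share G_k/ΣG = 0.5726 → same result.)

I ≈ 0.507 µA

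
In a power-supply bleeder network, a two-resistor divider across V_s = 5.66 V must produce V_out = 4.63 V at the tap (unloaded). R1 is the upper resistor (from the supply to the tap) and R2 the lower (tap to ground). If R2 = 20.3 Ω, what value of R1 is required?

Required fraction k = V_out/V_s = 0.8180.
So R1 = R2 · (V_s/V_out − 1) = 20.3 × (5.66/4.63 − 1) = 20.3 × 0.2225 = 4.516 Ω.

R1 ≈ 4.52 Ω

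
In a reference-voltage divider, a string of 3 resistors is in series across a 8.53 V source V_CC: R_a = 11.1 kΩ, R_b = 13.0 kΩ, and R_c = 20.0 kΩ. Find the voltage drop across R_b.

Series total: ΣR = 11.1 + 13.0 + 20.0 = 44.10 kΩ.
Voltage divider: V = V_CC · (13.00 / 44.10) = 8.53 × 0.2948 = 2.515 V.

V ≈ 2.51 V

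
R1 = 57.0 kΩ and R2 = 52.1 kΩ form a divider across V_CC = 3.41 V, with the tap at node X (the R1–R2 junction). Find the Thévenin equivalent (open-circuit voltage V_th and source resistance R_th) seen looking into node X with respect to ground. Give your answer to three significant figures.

V_th ≈ 1.63 V, R_th ≈ 27.2 kΩ

With X open, the divider is unloaded: V_th = 3.41 × 52.1/109.1 = 1.628 V.
Looking into X with the source shorted: R_th = R1·R2/(R1+R2) = 57.00 × 52.1/109.1 = 27.22 kΩ.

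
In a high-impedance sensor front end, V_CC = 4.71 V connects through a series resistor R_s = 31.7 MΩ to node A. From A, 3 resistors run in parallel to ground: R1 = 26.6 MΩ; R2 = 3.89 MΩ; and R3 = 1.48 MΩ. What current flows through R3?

I ≈ 0.100 µA

Equivalent of the parallel group: R_p = 1.031 MΩ.
V_A by voltage divider: V_A = 4.71 × 1.031/(31.7 + 1.031) = 0.1483 V.
Branch current I = V_A/R3 = 0.1483/1.48 = 0.1002 µA.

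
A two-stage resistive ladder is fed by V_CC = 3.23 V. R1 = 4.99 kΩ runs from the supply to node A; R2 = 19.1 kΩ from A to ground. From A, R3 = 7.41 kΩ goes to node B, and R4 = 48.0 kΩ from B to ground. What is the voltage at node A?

V_A ≈ 2.39 V

Looking into the second stage from A: R3 + R4 = 55.41 kΩ appears in parallel with R2.
Effective lower resistance at A: R2 ‖ 55.41 = 14.20 kΩ.
First divider: V_A = V_CC · 14.20/(4.99 + 14.20) = 2.390 V.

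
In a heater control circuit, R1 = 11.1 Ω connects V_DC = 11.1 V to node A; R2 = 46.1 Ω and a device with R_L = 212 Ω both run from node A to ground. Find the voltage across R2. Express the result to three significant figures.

V_out ≈ 8.58 V

The load sits in parallel with R2, giving an effective lower resistance R2' = R2·R_L/(R2+R_L) = 37.87 Ω.
Then V_out = V_DC · R2'/(R1 + R2') = 11.1 × 37.87/48.97 = 8.584 V.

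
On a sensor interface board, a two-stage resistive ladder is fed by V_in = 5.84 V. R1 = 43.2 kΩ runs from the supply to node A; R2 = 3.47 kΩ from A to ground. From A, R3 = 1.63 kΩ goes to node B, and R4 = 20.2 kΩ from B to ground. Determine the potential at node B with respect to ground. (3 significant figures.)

V_B ≈ 0.350 V

Looking into the second stage from A: R3 + R4 = 21.83 kΩ appears in parallel with R2.
R2 ‖ (R3+R4) = 2.994 kΩ.
So V_A = 5.84 × 0.06482 = 0.3785 V.
Stage 2 is unloaded, so V_B = V_A · R4/(R3+R4) = 0.3785 × 20.2/21.83 = 0.3503 V.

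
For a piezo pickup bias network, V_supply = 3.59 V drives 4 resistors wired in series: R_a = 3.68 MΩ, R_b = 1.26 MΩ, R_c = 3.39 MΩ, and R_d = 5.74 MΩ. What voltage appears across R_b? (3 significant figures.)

V ≈ 0.321 V

Total series resistance ΣR = 3.68 + 1.26 + 3.39 + 5.74 = 14.07 MΩ.
By the voltage-divider rule, V = 3.59 × 1.260/14.07 = 0.3215 V.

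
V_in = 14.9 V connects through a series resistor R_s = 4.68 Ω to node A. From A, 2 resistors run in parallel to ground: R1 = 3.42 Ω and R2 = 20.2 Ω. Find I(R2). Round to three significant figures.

Parallel bank: R_p = 1/(1/3.42 + 1/20.2) = 2.925 Ω.
V_A = 14.9 × 2.925/7.605 = 5.731 V.
Branch current I = V_A/R2 = 5.731/20.2 = 0.2837 A.

I ≈ 0.284 A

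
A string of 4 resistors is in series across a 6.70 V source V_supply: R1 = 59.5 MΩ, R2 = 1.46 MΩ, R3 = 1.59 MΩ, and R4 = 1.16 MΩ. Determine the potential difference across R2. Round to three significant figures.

V ≈ 0.154 V

Series total: ΣR = 59.5 + 1.46 + 1.59 + 1.16 = 63.71 MΩ.
Voltage divider: V = V_supply · (1.460 / 63.71) = 6.70 × 0.02292 = 0.1535 V.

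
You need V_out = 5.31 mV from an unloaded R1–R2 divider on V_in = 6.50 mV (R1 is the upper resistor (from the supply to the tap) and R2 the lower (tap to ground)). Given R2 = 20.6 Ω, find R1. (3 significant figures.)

R1 ≈ 4.62 Ω

Required fraction k = V_out/V_in = 0.8169.
So R1 = R2 · (V_in/V_out − 1) = 20.6 × (6.50/5.31 − 1) = 20.6 × 0.2241 = 4.617 Ω.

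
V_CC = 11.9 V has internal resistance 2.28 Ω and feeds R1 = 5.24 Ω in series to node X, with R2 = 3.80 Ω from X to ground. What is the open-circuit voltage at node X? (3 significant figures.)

R1' = 2.28 + 5.24 = 7.520 Ω (source resistance + R1).
With X open, the divider is unloaded: V_th = 11.9 × 3.80/11.32 = 3.995 V.

V_th ≈ 3.99 V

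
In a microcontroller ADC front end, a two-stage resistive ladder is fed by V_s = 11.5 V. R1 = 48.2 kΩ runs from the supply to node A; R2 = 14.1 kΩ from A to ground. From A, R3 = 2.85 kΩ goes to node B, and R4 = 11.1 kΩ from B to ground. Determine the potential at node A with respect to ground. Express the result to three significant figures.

V_A ≈ 1.46 V

Node A sees R2 in parallel with the series input of stage 2, R3 + R4 = 13.95 kΩ.
R2 ‖ (R3+R4) = 7.012 kΩ.
So V_A = 11.5 × 0.1270 = 1.461 V.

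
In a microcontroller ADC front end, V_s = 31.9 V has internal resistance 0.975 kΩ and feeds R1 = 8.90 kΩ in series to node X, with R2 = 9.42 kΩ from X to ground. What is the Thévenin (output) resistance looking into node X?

R1' = 0.975 + 8.90 = 9.875 kΩ (source resistance + R1).
Looking into X with the source shorted: R_th = R1'·R2/(R1'+R2) = 9.875 × 9.42/19.30 = 4.821 kΩ.

R_th ≈ 4.82 kΩ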